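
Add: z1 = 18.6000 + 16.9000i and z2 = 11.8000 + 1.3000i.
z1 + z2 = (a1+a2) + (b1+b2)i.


Real: 18.6 + 11.8 = 30.4
Imag: 16.9 + 1.3 = 18.2

30.4000 + 18.2000i


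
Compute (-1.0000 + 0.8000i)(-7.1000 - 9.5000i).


Real = -1*(-7.1) - 0.8*(-9.5) = 7.1 - (-7.6) = 14.7
Imag = -1*(-9.5) - (7.1)*0.8 = 9.5 - (5.68) = 3.82

14.7000 + 3.8200i


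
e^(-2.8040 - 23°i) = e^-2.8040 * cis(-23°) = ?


e^-2.8040 = 0.0606
cos(-23°) = 0.9205
sin(-23°) = -0.3907
Real = 0.0606*0.9205 = 0.0558
Imag = 0.0606*(-0.3907) = -0.0237

0.0558 - 0.0237i


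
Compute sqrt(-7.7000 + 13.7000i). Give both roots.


|z| = sqrt(59.29+187.69) = 15.7156
sqrt((|z|+a)/2) = sqrt((15.7156+(-7.7))/2) = sqrt(4.0078) = 2.0019
sqrt((|z|-a)/2) = sqrt((15.7156-(-7.7))/2) = sqrt(11.7078) = 3.4217

±(2.0019 + 3.4217i) i.e. 2.0019 + 3.4217i and -2.0019 - 3.4217i


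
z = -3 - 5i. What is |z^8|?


|z| = sqrt(9+25) = sqrt(34) = 5.8310
|z^8| = |z|^8 = (sqrt(34))^8 = 34^4 = 1336336

|z^8| = 1336336


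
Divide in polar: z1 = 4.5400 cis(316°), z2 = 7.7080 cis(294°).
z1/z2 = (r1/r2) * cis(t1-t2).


r = 4.5400 / 7.7080 = 0.5890
theta = 316° - 294° = 22° = 22° (mod 360)

0.5890 cis(22°)


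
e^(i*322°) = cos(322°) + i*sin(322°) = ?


cos(322°) = 0.7880
sin(322°) = -0.6157

e^(i*322°) = 0.7880 - 0.6157i


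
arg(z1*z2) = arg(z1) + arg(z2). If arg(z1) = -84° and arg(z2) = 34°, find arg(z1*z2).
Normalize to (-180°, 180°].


arg(z1*z2) = -84° + 34° = -50°
Normalized to (-180°, 180°]: -50°

-50°


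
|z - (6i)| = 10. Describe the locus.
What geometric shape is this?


|z - z0| = r is a circle with center z0 and radius r.
Center = (0, 6), radius = 10

Circle with center (0, 6) and radius 10


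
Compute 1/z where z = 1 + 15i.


|z|^2 = 1+225 = 226
1/z = (1 - 15i)/226

1/z = 0.0044 - 0.0664i


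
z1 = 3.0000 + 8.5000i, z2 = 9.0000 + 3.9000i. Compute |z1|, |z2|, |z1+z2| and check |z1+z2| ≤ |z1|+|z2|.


|z1| = sqrt(3^2 + 8.5^2) = sqrt(81.25) = 9.0139
|z2| = sqrt(9^2 + 3.9^2) = sqrt(96.21) = 9.8087
z1+z2 = 12.0000 + 12.4000i
|z1+z2| = sqrt(297.76) = 17.2557
|z1|+|z2| = 9.0139 + 9.8087 = 18.8226

|z1+z2| = 17.2557 ≤ |z1|+|z2| = 18.8226 (verified)


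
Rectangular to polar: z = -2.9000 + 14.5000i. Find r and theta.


r = sqrt(8.41+210.25) = sqrt(218.66) = 14.7872
theta = atan2(14.5, -2.9) = 101.3099 degrees

r = 14.7872, theta = 101.3099 degrees


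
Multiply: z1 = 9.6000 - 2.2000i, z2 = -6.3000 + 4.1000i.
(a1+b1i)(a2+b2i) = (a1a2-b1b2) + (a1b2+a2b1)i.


Real = 9.6*(-6.3) - (-2.2)*4.1 = -60.48 - (-9.02) = -51.46
Imag = 9.6*4.1 - (6.3)*(-2.2) = 39.36 + 13.86 = 53.22

-51.4600 + 53.2200i


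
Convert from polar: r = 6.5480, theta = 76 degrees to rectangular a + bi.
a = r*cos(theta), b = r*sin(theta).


a = 6.5480*cos(76°) = 6.5480*0.24192 = 1.5841
b = 6.5480*sin(76°) = 6.5480*0.9703 = 6.3535

1.5841 + 6.3535i


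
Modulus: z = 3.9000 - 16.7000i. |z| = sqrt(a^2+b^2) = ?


|z| = sqrt(3.9^2 + (-16.7)^2) = sqrt(15.21 + 278.89) = sqrt(294.1) = 17.1493

|z| = 17.1493


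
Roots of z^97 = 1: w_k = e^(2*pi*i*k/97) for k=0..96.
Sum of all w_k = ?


The sum of all 97th roots of unity is 0.
Geometric series: (1 - w^97)/(1 - w) = (1-1)/(1-w) = 0 since w^97 = 1, w ≠ 1.
Alternatively: coefficient of z^96 in z^97 - 1 is 0.

0


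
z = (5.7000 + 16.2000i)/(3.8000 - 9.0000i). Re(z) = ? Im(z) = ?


Multiply by conjugate: (5.7000 + 16.2000i)(3.8000 + 9.0000i) / (3.8^2 + (-9)^2)
Numerator real = 5.7*3.8 + 16.2*(-9) = -124.14
Numerator imag = 16.2*3.8 - 5.7*(-9) = 112.86
Denominator = 95.44
Re(z) = -124.14/95.44 = -1.3007
Im(z) = 112.86/95.44 = 1.1825

Re(z) = -1.3007, Im(z) = 1.1825


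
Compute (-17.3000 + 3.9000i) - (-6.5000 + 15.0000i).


Real: -17.3 + 6.5 = -10.8
Imag: 3.9 - 15 = -11.1

-10.8000 - 11.1000i


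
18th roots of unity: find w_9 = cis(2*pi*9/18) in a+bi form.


Angle = 360*9/18 = 180°
a = cos(180°) = -1.0000
b = sin(180°) = 0

-1.0000 + 0i


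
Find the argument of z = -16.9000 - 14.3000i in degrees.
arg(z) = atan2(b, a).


Re = -16.9, Im = -14.3
arg = atan2(-14.3, -16.9) = -139.7636 degrees

arg(z) = -139.7636 degrees


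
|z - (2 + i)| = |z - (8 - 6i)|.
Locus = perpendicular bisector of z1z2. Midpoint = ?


Equal distances means the locus is the perpendicular bisector of z1 and z2.
Midpoint = ((2+8)/2, (1+(-6))/2) = (5.0000, -2.5000)

Perpendicular bisector through (5.0000, -2.5000)


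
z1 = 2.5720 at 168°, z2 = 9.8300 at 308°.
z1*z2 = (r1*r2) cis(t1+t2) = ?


r = 2.5720 * 9.8300 = 25.2828
theta = 168° + 308° = 476° = 116° (mod 360)

25.2828 cis(116°)


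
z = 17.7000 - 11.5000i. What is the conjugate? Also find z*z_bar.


z_bar = 17.7000 + 11.5000i
z*z_bar = 17.7^2 + (-11.5)^2 = 313.29 + 132.25 = 445.54

z_bar = 17.7000 + 11.5000i, z*z_bar = 445.54


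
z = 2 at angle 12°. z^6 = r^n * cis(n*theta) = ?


r^6 = 2^6 = 64
n*theta = 6*12° = 72° = 72° (mod 360)
a = 64*cos(72°) = 19.7771
b = 64*sin(72°) = 60.8676

64 cis(72°) = 19.7771 + 60.8676i


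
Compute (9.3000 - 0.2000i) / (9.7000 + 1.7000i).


Conjugate of z2 = 9.7000 - 1.7000i
Numerator: (9.3000 - 0.2000i)(9.7000 - 1.7000i) = 89.8700 - 17.7500i
Denominator: 9.7^2 + 1.7^2 = 96.98
Result = (89.8700 - 17.7500i)/96.98

0.9267 - 0.1830i


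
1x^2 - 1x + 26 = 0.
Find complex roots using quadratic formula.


disc = (-1)^2 - 4*1*26 = 1 - 104 = -103
sqrt(|disc|) = sqrt(103) = 10.1489
Real part = 1/(2*1) = 0.5000
Imag part = 10.1489/(2*1) = 5.0744

0.5000 ± 5.0744i


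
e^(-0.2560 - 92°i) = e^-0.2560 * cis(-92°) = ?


e^-0.2560 = 0.77414
cos(-92°) = -0.0349
sin(-92°) = -0.9994
Real = 0.77414*(-0.0349) = -0.0270
Imag = 0.77414*(-0.9994) = -0.7737

-0.0270 - 0.7737i


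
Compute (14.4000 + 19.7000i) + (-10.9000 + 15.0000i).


Real: 14.4 - 10.9 = 3.5
Imag: 19.7 + 15 = 34.7

3.5000 + 34.7000i


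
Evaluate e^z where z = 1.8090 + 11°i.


e^1.8090 = 6.1043
cos(11°) = 0.98163
sin(11°) = 0.19081
Real = 6.1043*0.98163 = 5.9922
Imag = 6.1043*0.19081 = 1.1648

5.9922 + 1.1648i


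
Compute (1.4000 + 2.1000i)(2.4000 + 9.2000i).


Real = 1.4*2.4 - 2.1*9.2 = 3.36 - 19.32 = -15.96
Imag = 1.4*9.2 + 2.4*2.1 = 12.88 + 5.04 = 17.92

-15.9600 + 17.9200i


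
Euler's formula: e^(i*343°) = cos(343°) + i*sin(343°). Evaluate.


cos(343°) = 0.9563
sin(343°) = -0.2924

e^(i*343°) = 0.9563 - 0.2924i


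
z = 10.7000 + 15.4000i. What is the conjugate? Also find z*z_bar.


z_bar = 10.7000 - 15.4000i
z*z_bar = 10.7^2 + 15.4^2 = 114.49 + 237.16 = 351.65

z_bar = 10.7000 - 15.4000i, z*z_bar = 351.65


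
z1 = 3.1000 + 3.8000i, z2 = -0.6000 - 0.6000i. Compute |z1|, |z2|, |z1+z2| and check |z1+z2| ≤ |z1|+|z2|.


|z1| = sqrt(3.1^2 + 3.8^2) = sqrt(24.05) = 4.9041
|z2| = sqrt((-0.6)^2 + (-0.6)^2) = sqrt(0.72) = 0.8485
z1+z2 = 2.5000 + 3.2000i
|z1+z2| = sqrt(16.49) = 4.0608
|z1|+|z2| = 4.9041 + 0.8485 = 5.7526

|z1+z2| = 4.0608 ≤ |z1|+|z2| = 5.7526 (verified)


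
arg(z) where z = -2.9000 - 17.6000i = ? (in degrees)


Re = -2.9, Im = -17.6
arg = atan2(-17.6, -2.9) = -99.3567 degrees

arg(z) = -99.3567 degrees


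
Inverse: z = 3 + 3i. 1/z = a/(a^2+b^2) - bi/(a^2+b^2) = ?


|z|^2 = 9+9 = 18
1/z = (3 - 3i)/18

1/z = 0.1667 - 0.1667i


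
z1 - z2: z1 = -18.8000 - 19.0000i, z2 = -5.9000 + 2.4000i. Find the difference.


Real: -18.8 + 5.9 = -12.9
Imag: -19 - 2.4 = -21.4

-12.9000 - 21.4000i


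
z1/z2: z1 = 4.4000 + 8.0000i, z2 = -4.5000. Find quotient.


Conjugate of z2 = -4.5000
Numerator: (4.4000 + 8.0000i)(-4.5000) = -19.8000 - 36.0000i
Denominator: (-4.5)^2 + 0^2 = 20.25
Result = (-19.8000 - 36.0000i)/20.25

-0.9778 - 1.7778i


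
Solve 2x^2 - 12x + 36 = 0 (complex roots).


disc = (-12)^2 - 4*2*36 = 144 - 288 = -144
sqrt(|disc|) = sqrt(144) = 12.0000
Real part = 12/(2*2) = 3.0000
Imag part = 12.0000/(2*2) = 3.0000

3.0000 ± 3.0000i


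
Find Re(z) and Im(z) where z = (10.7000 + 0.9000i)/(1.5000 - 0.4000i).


Multiply by conjugate: (10.7000 + 0.9000i)(1.5000 + 0.4000i) / (1.5^2 + (-0.4)^2)
Numerator real = 10.7*1.5 + 0.9*(-0.4) = 15.69
Numerator imag = 0.9*1.5 - 10.7*(-0.4) = 5.63
Denominator = 2.41
Re(z) = 15.69/2.41 = 6.5104
Im(z) = 5.63/2.41 = 2.3361

Re(z) = 6.5104, Im(z) = 2.3361


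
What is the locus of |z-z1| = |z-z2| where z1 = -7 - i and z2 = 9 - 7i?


Equal distances means the locus is the perpendicular bisector of z1 and z2.
Midpoint = ((-7+9)/2, (-1+(-7))/2) = (1.0000, -4.0000)

Perpendicular bisector through (1.0000, -4.0000)


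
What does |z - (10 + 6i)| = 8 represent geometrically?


|z - z0| = r is a circle with center z0 and radius r.
Center = (10, 6), radius = 8

Circle with center (10, 6) and radius 8


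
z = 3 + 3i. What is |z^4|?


|z| = sqrt(9+9) = sqrt(18) = 4.2426
|z^4| = |z|^4 = (sqrt(18))^4 = 18^2 = 324

|z^4| = 324


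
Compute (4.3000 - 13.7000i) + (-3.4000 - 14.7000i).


Real: 4.3 - 3.4 = 0.9
Imag: -13.7 - 14.7 = -28.4

0.9000 - 28.4000i


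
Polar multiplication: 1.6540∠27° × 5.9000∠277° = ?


r = 1.6540 * 5.9000 = 9.7586
theta = 27° + 277° = 304° = 304° (mod 360)

9.7586 cis(304°)


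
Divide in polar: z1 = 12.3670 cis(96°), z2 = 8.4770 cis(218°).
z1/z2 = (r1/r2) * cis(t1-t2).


r = 12.3670 / 8.4770 = 1.4589
theta = 96° - 218° = -122° = 238° (mod 360)

1.4589 cis(238°)


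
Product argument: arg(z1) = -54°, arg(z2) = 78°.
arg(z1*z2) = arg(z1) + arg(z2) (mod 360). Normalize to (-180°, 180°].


arg(z1*z2) = -54° + 78° = 24°
Normalized to (-180°, 180°]: 24°

24°


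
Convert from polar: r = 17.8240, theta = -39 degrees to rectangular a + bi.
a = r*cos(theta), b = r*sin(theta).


a = 17.8240*cos(-39°) = 17.8240*0.77714596 = 13.8518
b = 17.8240*sin(-39°) = 17.8240*(-0.62932) = -11.2170

13.8518 - 11.2170i


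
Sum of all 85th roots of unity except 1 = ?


With w = e^(2*pi*i/85), all 85 of the 85th roots of unity w^0 = 1, w, ..., w^(84) sum to 0: 1 + w + ... + w^(84) = (1 - w^85)/(1 - w) = 0 since w^85 = 1, w ≠ 1.
Removing the root 1: w + w^2 + ... + w^(84) = 0 - 1 = -1

Sum = -1


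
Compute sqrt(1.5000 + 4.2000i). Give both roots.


|z| = sqrt(2.25+17.64) = 4.4598
sqrt((|z|+a)/2) = sqrt((4.4598+1.5)/2) = sqrt(2.9799) = 1.7262
sqrt((|z|-a)/2) = sqrt((4.4598-1.5)/2) = sqrt(1.4799) = 1.2165

±(1.7262 + 1.2165i) i.e. 1.7262 + 1.2165i and -1.7262 - 1.2165i


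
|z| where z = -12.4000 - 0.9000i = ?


|z| = sqrt((-12.4)^2 + (-0.9)^2) = sqrt(153.76 + 0.81) = sqrt(154.57) = 12.4326

|z| = 12.4326


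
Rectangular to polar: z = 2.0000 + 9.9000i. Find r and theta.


r = sqrt(4+98.01) = sqrt(102.01) = 10.1000
theta = atan2(9.9, 2) = 78.5788 degrees

r = 10.1000, theta = 78.5788 degrees


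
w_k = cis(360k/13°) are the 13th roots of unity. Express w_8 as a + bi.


Angle = 360*8/13 = 221.5385°
a = cos(221.5385°) = -0.7485
b = sin(221.5385°) = -0.6631

-0.7485 - 0.6631i


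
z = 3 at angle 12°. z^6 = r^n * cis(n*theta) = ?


r^6 = 3^6 = 729
n*theta = 6*12° = 72° = 72° (mod 360)
a = 729*cos(72°) = 225.2734
b = 729*sin(72°) = 693.3202

729 cis(72°) = 225.2734 + 693.3202i


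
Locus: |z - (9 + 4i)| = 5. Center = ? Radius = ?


|z - z0| = r is a circle with center z0 and radius r.
Center = (9, 4), radius = 5

Circle with center (9, 4) and radius 5


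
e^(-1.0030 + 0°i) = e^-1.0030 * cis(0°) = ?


e^-1.0030 = 0.3668
cos(0°) = 1
sin(0°) = 0
Real = 0.3668*1 = 0.3668
Imag = 0.3668*0 = 0

0.3668 + 0i


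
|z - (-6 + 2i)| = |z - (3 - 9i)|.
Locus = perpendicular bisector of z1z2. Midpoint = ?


Equal distances means the locus is the perpendicular bisector of z1 and z2.
Midpoint = ((-6+3)/2, (2+(-9))/2) = (-1.5000, -3.5000)

Perpendicular bisector through (-1.5000, -3.5000)


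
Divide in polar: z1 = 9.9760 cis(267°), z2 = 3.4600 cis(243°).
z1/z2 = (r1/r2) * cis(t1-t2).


r = 9.9760 / 3.4600 = 2.8832
theta = 267° - 243° = 24° = 24° (mod 360)

2.8832 cis(24°)


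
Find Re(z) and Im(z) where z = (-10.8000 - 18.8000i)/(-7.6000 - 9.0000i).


Multiply by conjugate: (-10.8000 - 18.8000i)(-7.6000 + 9.0000i) / ((-7.6)^2 + (-9)^2)
Numerator real = -10.8*(-7.6) - (18.8)*(-9) = 251.28
Numerator imag = -18.8*(-7.6) - (-10.8)*(-9) = 45.68
Denominator = 138.76
Re(z) = 251.28/138.76 = 1.8109
Im(z) = 45.68/138.76 = 0.3292

Re(z) = 1.8109, Im(z) = 0.3292


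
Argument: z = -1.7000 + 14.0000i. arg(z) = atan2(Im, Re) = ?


Re = -1.7, Im = 14
arg = atan2(14, -1.7) = 96.9234 degrees

arg(z) = 96.9234 degrees


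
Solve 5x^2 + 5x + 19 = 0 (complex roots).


disc = 5^2 - 4*5*19 = 25 - 380 = -355
sqrt(|disc|) = sqrt(355) = 18.8414
Real part = -5/(2*5) = -0.5000
Imag part = 18.8414/(2*5) = 1.8841

-0.5000 ± 1.8841i


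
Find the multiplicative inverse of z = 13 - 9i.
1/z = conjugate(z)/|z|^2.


|z|^2 = 169+81 = 250
1/z = (13 + 9i)/250

1/z = 0.0520 + 0.0360i


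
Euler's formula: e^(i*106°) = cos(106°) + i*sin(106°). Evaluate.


cos(106°) = -0.2756
sin(106°) = 0.9613

e^(i*106°) = -0.2756 + 0.9613i


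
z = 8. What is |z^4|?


|z| = sqrt(64+0) = sqrt(64) = 8
|z^4| = |z|^4 = 8^4 = 4096

|z^4| = 4096


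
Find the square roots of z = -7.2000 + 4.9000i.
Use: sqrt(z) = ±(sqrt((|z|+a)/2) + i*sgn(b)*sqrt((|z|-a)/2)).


|z| = sqrt(51.84+24.01) = 8.7092
sqrt((|z|+a)/2) = sqrt((8.7092+(-7.2))/2) = sqrt(0.7546) = 0.8687
sqrt((|z|-a)/2) = sqrt((8.7092-(-7.2))/2) = sqrt(7.9546) = 2.8204

±(0.8687 + 2.8204i) i.e. 0.8687 + 2.8204i and -0.8687 - 2.8204i


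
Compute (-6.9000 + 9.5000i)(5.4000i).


Real = -6.9*0 - 9.5*5.4 = 0 - 51.3 = -51.3
Imag = -6.9*5.4 + 0*9.5 = -37.26 + 0 = -37.26

-51.3000 - 37.2600i


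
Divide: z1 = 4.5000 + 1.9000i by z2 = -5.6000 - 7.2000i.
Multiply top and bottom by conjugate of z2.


Conjugate of z2 = -5.6000 + 7.2000i
Numerator: (4.5000 + 1.9000i)(-5.6000 + 7.2000i) = -38.8800 + 21.7600i
Denominator: (-5.6)^2 + (-7.2)^2 = 83.2
Result = (-38.8800 + 21.7600i)/83.2

-0.4673 + 0.2615i


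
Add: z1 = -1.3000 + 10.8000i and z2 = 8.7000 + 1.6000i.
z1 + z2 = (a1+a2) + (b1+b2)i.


Real: -1.3 + 8.7 = 7.4
Imag: 10.8 + 1.6 = 12.4

7.4000 + 12.4000i


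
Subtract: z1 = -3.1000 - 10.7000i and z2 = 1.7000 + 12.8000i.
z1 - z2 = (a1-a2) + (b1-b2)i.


Real: -3.1 - 1.7 = -4.8
Imag: -10.7 - 12.8 = -23.5

-4.8000 - 23.5000i


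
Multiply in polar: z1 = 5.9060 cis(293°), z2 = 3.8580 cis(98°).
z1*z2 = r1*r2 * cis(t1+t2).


r = 5.9060 * 3.8580 = 22.7853
theta = 293° + 98° = 391° = 31° (mod 360)

22.7853 cis(31°)


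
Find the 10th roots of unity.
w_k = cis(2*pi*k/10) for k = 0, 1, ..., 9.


The 10th roots of unity are cis(360k/10°) for k=0..9
Angle step = 360/10 = 36°
Primitive root: cis(36°)
Primitive root = 0.8090 + 0.5878i

10 roots at angles: 0°, 36°, 72°, 108°, 144°, 180°, 216°, 252°, 288°, 324°


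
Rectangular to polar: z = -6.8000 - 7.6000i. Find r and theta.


r = sqrt(46.24+57.76) = sqrt(104) = 10.1980
theta = atan2(-7.6, -6.8) = -131.8202 degrees

r = 10.1980, theta = -131.8202 degrees


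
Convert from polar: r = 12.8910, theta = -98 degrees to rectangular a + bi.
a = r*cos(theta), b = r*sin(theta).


a = 12.8910*cos(-98°) = 12.8910*(-0.139173) = -1.7941
b = 12.8910*sin(-98°) = 12.8910*(-0.990268) = -12.7655

-1.7941 - 12.7655i


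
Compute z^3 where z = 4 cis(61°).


r^3 = 4^3 = 64
n*theta = 3*61° = 183° = 183° (mod 360)
a = 64*cos(183°) = -63.9123
b = 64*sin(183°) = -3.3495

64 cis(183°) = -63.9123 - 3.3495i


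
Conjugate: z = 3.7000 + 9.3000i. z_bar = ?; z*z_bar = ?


z_bar = 3.7000 - 9.3000i
z*z_bar = 3.7^2 + 9.3^2 = 13.69 + 86.49 = 100.18

z_bar = 3.7000 - 9.3000i, z*z_bar = 100.18


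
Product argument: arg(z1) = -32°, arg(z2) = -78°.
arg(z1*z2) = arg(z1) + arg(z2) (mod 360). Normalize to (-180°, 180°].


arg(z1*z2) = -32° - 78° = -110°
Normalized to (-180°, 180°]: -110°

-110°


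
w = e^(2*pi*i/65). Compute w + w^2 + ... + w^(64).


With w = e^(2*pi*i/65), all 65 of the 65th roots of unity w^0 = 1, w, ..., w^(64) sum to 0: 1 + w + ... + w^(64) = (1 - w^65)/(1 - w) = 0 since w^65 = 1, w ≠ 1.
Removing the root 1: w + w^2 + ... + w^(64) = 0 - 1 = -1

Sum = -1


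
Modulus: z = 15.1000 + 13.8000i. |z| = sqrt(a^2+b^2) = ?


|z| = sqrt(15.1^2 + 13.8^2) = sqrt(228.01 + 190.44) = sqrt(418.45) = 20.4561

|z| = 20.4561


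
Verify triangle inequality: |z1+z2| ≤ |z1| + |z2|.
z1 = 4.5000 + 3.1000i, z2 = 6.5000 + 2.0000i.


|z1| = sqrt(4.5^2 + 3.1^2) = sqrt(29.86) = 5.4644
|z2| = sqrt(6.5^2 + 2^2) = sqrt(46.25) = 6.8007
z1+z2 = 11.0000 + 5.1000i
|z1+z2| = sqrt(147.01) = 12.1248
|z1|+|z2| = 5.4644 + 6.8007 = 12.2651

|z1+z2| = 12.1248 ≤ |z1|+|z2| = 12.2651 (verified)


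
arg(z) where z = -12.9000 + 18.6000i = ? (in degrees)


Re = -12.9, Im = 18.6
arg = atan2(18.6, -12.9) = 124.7432 degrees

arg(z) = 124.7432 degrees


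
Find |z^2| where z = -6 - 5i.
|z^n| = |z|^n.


|z| = sqrt(36+25) = sqrt(61) = 7.8102
|z^2| = |z|^2 = (sqrt(61))^2 = 61

|z^2| = 61


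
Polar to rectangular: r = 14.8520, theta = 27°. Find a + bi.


a = 14.8520*cos(27°) = 14.8520*0.891007 = 13.2332
b = 14.8520*sin(27°) = 14.8520*0.45399 = 6.7427

13.2332 + 6.7427i


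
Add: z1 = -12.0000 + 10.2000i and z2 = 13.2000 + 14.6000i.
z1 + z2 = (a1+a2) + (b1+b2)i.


Real: -12 + 13.2 = 1.2
Imag: 10.2 + 14.6 = 24.8

1.2000 + 24.8000i


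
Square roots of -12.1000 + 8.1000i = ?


|z| = sqrt(146.41+65.61) = 14.5609
sqrt((|z|+a)/2) = sqrt((14.5609+(-12.1))/2) = sqrt(1.2305) = 1.1093
sqrt((|z|-a)/2) = sqrt((14.5609-(-12.1))/2) = sqrt(13.3305) = 3.6511

±(1.1093 + 3.6511i) i.e. 1.1093 + 3.6511i and -1.1093 - 3.6511i


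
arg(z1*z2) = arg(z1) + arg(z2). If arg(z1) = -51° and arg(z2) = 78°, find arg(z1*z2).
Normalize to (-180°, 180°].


arg(z1*z2) = -51° + 78° = 27°
Normalized to (-180°, 180°]: 27°

27°


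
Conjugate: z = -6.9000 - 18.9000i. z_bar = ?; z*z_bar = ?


z_bar = -6.9000 + 18.9000i
z*z_bar = (-6.9)^2 + (-18.9)^2 = 47.61 + 357.21 = 404.82

z_bar = -6.9000 + 18.9000i, z*z_bar = 404.82


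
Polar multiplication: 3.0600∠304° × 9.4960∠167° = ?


r = 3.0600 * 9.4960 = 29.0578
theta = 304° + 167° = 471° = 111° (mod 360)

29.0578 cis(111°)


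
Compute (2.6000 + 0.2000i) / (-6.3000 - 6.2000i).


Conjugate of z2 = -6.3000 + 6.2000i
Numerator: (2.6000 + 0.2000i)(-6.3000 + 6.2000i) = -17.6200 + 14.8600i
Denominator: (-6.3)^2 + (-6.2)^2 = 78.13
Result = (-17.6200 + 14.8600i)/78.13

-0.2255 + 0.1902i


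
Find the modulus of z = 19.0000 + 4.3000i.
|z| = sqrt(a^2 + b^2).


|z| = sqrt(19^2 + 4.3^2) = sqrt(361 + 18.49) = sqrt(379.49) = 19.4805

|z| = 19.4805


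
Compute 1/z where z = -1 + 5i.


|z|^2 = 1+25 = 26
1/z = (-1 - 5i)/26

1/z = -0.0385 - 0.1923i


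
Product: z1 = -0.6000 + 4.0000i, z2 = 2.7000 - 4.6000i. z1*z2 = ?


Real = -0.6*2.7 - 4*(-4.6) = -1.62 - (-18.4) = 16.78
Imag = -0.6*(-4.6) + 2.7*4 = 2.76 + 10.8 = 13.56

16.7800 + 13.5600i


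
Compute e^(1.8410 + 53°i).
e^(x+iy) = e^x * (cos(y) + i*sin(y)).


e^1.8410 = 6.3028
cos(53°) = 0.601815
sin(53°) = 0.79864
Real = 6.3028*0.601815 = 3.7931
Imag = 6.3028*0.79864 = 5.0337

3.7931 + 5.0337i


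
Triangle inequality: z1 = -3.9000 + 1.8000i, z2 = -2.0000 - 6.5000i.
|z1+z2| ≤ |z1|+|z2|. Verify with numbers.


|z1| = sqrt((-3.9)^2 + 1.8^2) = sqrt(18.45) = 4.2953
|z2| = sqrt((-2)^2 + (-6.5)^2) = sqrt(46.25) = 6.8007
z1+z2 = -5.9000 - 4.7000i
|z1+z2| = sqrt(56.9) = 7.5432
|z1|+|z2| = 4.2953 + 6.8007 = 11.0960

|z1+z2| = 7.5432 ≤ |z1|+|z2| = 11.0960 (verified)


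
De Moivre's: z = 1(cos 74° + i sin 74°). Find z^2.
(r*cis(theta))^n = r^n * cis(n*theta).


r^2 = 1^2 = 1
n*theta = 2*74° = 148° = 148° (mod 360)
a = 1*cos(148°) = -0.8480
b = 1*sin(148°) = 0.5299

1 cis(148°) = -0.8480 + 0.5299i


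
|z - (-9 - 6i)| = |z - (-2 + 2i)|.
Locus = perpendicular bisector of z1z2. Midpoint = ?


Equal distances means the locus is the perpendicular bisector of z1 and z2.
Midpoint = ((-9+(-2))/2, (-6+2)/2) = (-5.5000, -2.0000)

Perpendicular bisector through (-5.5000, -2.0000)


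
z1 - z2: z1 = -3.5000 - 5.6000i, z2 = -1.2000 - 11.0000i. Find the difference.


Real: -3.5 + 1.2 = -2.3
Imag: -5.6 + 11 = 5.4

-2.3000 + 5.4000i


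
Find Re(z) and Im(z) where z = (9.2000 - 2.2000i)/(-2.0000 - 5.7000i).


Multiply by conjugate: (9.2000 - 2.2000i)(-2.0000 + 5.7000i) / ((-2)^2 + (-5.7)^2)
Numerator real = 9.2*(-2) - (2.2)*(-5.7) = -5.86
Numerator imag = -2.2*(-2) - 9.2*(-5.7) = 56.84
Denominator = 36.49
Re(z) = -5.86/36.49 = -0.1606
Im(z) = 56.84/36.49 = 1.5577

Re(z) = -0.1606, Im(z) = 1.5577


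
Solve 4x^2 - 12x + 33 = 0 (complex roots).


disc = (-12)^2 - 4*4*33 = 144 - 528 = -384
sqrt(|disc|) = sqrt(384) = 19.5959
Real part = 12/(2*4) = 1.5000
Imag part = 19.5959/(2*4) = 2.4495

1.5000 ± 2.4495i


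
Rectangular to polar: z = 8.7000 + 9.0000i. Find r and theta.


r = sqrt(75.69+81) = sqrt(156.69) = 12.5176
theta = atan2(9, 8.7) = 45.9710 degrees

r = 12.5176, theta = 45.9710 degrees


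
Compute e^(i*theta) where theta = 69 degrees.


cos(69°) = 0.3584
sin(69°) = 0.9336

e^(i*69°) = 0.3584 + 0.9336i


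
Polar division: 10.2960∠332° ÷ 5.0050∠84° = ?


r = 10.2960 / 5.0050 = 2.0571
theta = 332° - 84° = 248° = 248° (mod 360)

2.0571 cis(248°)


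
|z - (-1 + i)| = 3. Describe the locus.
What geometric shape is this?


|z - z0| = r is a circle with center z0 and radius r.
Center = (-1, 1), radius = 3

Circle with center (-1, 1) and radius 3


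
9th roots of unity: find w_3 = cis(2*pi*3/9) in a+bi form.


Angle = 360*3/9 = 120°
a = cos(120°) = -0.5000
b = sin(120°) = 0.8660

-0.5000 + 0.8660i


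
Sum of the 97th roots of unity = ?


The sum of all 97th roots of unity is 0.
Geometric series: (1 - w^97)/(1 - w) = (1-1)/(1-w) = 0 since w^97 = 1, w ≠ 1.
Alternatively: coefficient of z^96 in z^97 - 1 is 0.

0


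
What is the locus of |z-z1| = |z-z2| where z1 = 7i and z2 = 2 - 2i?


Equal distances means the locus is the perpendicular bisector of z1 and z2.
Midpoint = ((0+2)/2, (7+(-2))/2) = (1.0000, 2.5000)

Perpendicular bisector through (1.0000, 2.5000)


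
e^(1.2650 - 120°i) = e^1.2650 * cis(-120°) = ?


e^1.2650 = 3.54309
cos(-120°) = -0.5
sin(-120°) = -0.86603
Real = 3.54309*(-0.5) = -1.7715
Imag = 3.54309*(-0.86603) = -3.0684

-1.7715 - 3.0684i


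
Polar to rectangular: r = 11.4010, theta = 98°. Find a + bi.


a = 11.4010*cos(98°) = 11.4010*(-0.13917) = -1.5867
b = 11.4010*sin(98°) = 11.4010*0.990268 = 11.2900

-1.5867 + 11.2900i


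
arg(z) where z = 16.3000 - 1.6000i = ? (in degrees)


Re = 16.3, Im = -1.6
arg = atan2(-1.6, 16.3) = -5.6062 degrees

arg(z) = -5.6062 degrees


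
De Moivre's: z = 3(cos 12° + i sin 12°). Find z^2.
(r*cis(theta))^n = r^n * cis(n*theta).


r^2 = 3^2 = 9
n*theta = 2*12° = 24° = 24° (mod 360)
a = 9*cos(24°) = 8.2219
b = 9*sin(24°) = 3.6606

9 cis(24°) = 8.2219 + 3.6606i


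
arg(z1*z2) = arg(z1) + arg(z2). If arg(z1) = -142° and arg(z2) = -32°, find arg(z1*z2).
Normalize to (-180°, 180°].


arg(z1*z2) = -142° - 32° = -174°
Normalized to (-180°, 180°]: -174°

-174°


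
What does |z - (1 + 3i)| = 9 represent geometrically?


|z - z0| = r is a circle with center z0 and radius r.
Center = (1, 3), radius = 9

Circle with center (1, 3) and radius 9


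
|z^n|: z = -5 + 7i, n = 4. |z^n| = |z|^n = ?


|z| = sqrt(25+49) = sqrt(74) = 8.6023
|z^4| = |z|^4 = (sqrt(74))^4 = 74^2 = 5476

|z^4| = 5476


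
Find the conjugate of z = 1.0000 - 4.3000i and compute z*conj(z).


z_bar = 1.0000 + 4.3000i
z*z_bar = 1^2 + (-4.3)^2 = 1 + 18.49 = 19.49

z_bar = 1.0000 + 4.3000i, z*z_bar = 19.49


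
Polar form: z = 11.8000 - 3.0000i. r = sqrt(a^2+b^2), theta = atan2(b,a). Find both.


r = sqrt(139.24+9) = sqrt(148.24) = 12.1754
theta = atan2(-3, 11.8) = -14.2645 degrees

r = 12.1754, theta = -14.2645 degrees


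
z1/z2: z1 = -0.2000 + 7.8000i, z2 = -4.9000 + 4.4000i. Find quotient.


Conjugate of z2 = -4.9000 - 4.4000i
Numerator: (-0.2000 + 7.8000i)(-4.9000 - 4.4000i) = 35.3000 - 37.3400i
Denominator: (-4.9)^2 + 4.4^2 = 43.37
Result = (35.3000 - 37.3400i)/43.37

0.8139 - 0.8610i


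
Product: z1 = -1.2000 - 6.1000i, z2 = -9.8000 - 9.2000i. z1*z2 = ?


Real = -1.2*(-9.8) - (-6.1)*(-9.2) = 11.76 - 56.12 = -44.36
Imag = -1.2*(-9.2) - (9.8)*(-6.1) = 11.04 + 59.78 = 70.82

-44.3600 + 70.8200i


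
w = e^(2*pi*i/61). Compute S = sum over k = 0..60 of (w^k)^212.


The roots are w_k = w^k with w = e^(2*pi*i/61), and (w^k)^212 = (w^212)^k.
So S = 1 + u + u^2 + ... + u^(60) with u = w^212.
212 = 3*61 + 29, so 212 is not a multiple of 61: u = (w^61)^3 * w^29 = w^29 ≠ 1 (w is a primitive 61th root), while u^61 = (w^61)^212 = 1.
Geometric series: S = (1 - u^61)/(1 - u) = (1 - 1)/(1 - u) = 0

S = 0


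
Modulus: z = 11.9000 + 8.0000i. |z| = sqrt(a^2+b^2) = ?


|z| = sqrt(11.9^2 + 8^2) = sqrt(141.61 + 64) = sqrt(205.61) = 14.3391

|z| = 14.3391


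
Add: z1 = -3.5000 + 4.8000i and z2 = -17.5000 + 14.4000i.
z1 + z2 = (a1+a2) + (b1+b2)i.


Real: -3.5 - 17.5 = -21
Imag: 4.8 + 14.4 = 19.2

-21.0000 + 19.2000i


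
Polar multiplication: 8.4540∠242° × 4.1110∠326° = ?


r = 8.4540 * 4.1110 = 34.7544
theta = 242° + 326° = 568° = 208° (mod 360)

34.7544 cis(208°)


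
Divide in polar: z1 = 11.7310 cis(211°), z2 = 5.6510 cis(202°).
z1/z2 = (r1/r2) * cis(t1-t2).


r = 11.7310 / 5.6510 = 2.0759
theta = 211° - 202° = 9° = 9° (mod 360)

2.0759 cis(9°)


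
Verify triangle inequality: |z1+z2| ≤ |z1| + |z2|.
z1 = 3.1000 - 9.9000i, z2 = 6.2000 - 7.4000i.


|z1| = sqrt(3.1^2 + (-9.9)^2) = sqrt(107.62) = 10.3740
|z2| = sqrt(6.2^2 + (-7.4)^2) = sqrt(93.2) = 9.6540
z1+z2 = 9.3000 - 17.3000i
|z1+z2| = sqrt(385.78) = 19.6413
|z1|+|z2| = 10.3740 + 9.6540 = 20.0280

|z1+z2| = 19.6413 ≤ |z1|+|z2| = 20.0280 (verified)


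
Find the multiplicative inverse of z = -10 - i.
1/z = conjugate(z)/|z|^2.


|z|^2 = 100+1 = 101
1/z = (-10 + 1i)/101

1/z = -0.0990 + 0.0099i


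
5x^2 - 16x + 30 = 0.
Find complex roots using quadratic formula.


disc = (-16)^2 - 4*5*30 = 256 - 600 = -344
sqrt(|disc|) = sqrt(344) = 18.5472
Real part = 16/(2*5) = 1.6000
Imag part = 18.5472/(2*5) = 1.8547

1.6000 ± 1.8547i


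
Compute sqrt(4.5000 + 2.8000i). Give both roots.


|z| = sqrt(20.25+7.84) = 5.3000
sqrt((|z|+a)/2) = sqrt((5.3000+4.5)/2) = sqrt(4.9000) = 2.2136
sqrt((|z|-a)/2) = sqrt((5.3000-4.5)/2) = sqrt(0.4000) = 0.6325

±(2.2136 + 0.6325i) i.e. 2.2136 + 0.6325i and -2.2136 - 0.6325i


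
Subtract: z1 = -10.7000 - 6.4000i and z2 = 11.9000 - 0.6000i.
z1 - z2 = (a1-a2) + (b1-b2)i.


Real: -10.7 - 11.9 = -22.6
Imag: -6.4 + 0.6 = -5.8

-22.6000 - 5.8000i


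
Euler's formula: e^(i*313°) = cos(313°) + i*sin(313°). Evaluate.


cos(313°) = 0.6820
sin(313°) = -0.7314

e^(i*313°) = 0.6820 - 0.7314i


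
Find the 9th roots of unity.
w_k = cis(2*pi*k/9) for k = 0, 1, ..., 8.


The 9th roots of unity are cis(360k/9°) for k=0..8
Angle step = 360/9 = 40°
Primitive root: cis(40°)
Primitive root = 0.7660 + 0.6428i

9 roots at angles: 0°, 40°, 80°, 120°, 160°, 200°, 240°, 280°, 320°


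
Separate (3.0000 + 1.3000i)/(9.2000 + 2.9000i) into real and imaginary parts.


Multiply by conjugate: (3.0000 + 1.3000i)(9.2000 - 2.9000i) / (9.2^2 + 2.9^2)
Numerator real = 3*9.2 + 1.3*2.9 = 31.37
Numerator imag = 1.3*9.2 - 3*2.9 = 3.26
Denominator = 93.05
Re(z) = 31.37/93.05 = 0.3371
Im(z) = 3.26/93.05 = 0.0350

Re(z) = 0.3371, Im(z) = 0.0350


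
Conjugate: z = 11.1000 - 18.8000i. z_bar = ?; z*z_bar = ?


z_bar = 11.1000 + 18.8000i
z*z_bar = 11.1^2 + (-18.8)^2 = 123.21 + 353.44 = 476.65

z_bar = 11.1000 + 18.8000i, z*z_bar = 476.65


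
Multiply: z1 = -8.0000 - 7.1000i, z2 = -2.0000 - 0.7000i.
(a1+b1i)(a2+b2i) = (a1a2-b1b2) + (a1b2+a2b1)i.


Real = -8*(-2) - (-7.1)*(-0.7) = 16 - 4.97 = 11.03
Imag = -8*(-0.7) - (2)*(-7.1) = 5.6 + 14.2 = 19.8

11.0300 + 19.8000i


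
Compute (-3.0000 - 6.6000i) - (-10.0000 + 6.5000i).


Real: -3 + 10 = 7
Imag: -6.6 - 6.5 = -13.1

7.0000 - 13.1000i


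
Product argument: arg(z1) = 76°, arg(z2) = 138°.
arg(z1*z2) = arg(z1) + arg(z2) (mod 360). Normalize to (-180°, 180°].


arg(z1*z2) = 76° + 138° = 214°
Normalized to (-180°, 180°]: -146°

-146°


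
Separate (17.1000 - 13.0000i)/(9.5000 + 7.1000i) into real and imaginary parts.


Multiply by conjugate: (17.1000 - 13.0000i)(9.5000 - 7.1000i) / (9.5^2 + 7.1^2)
Numerator real = 17.1*9.5 - (13)*7.1 = 70.15
Numerator imag = -13*9.5 - 17.1*7.1 = -244.91
Denominator = 140.66
Re(z) = 70.15/140.66 = 0.4987
Im(z) = -244.91/140.66 = -1.7411

Re(z) = 0.4987, Im(z) = -1.7411


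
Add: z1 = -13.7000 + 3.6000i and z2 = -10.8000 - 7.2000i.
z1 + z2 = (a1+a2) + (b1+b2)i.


Real: -13.7 - 10.8 = -24.5
Imag: 3.6 - 7.2 = -3.6

-24.5000 - 3.6000i


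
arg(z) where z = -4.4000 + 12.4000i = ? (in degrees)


Re = -4.4, Im = 12.4
arg = atan2(12.4, -4.4) = 109.5367 degrees

arg(z) = 109.5367 degrees


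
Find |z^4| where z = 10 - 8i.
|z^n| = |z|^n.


|z| = sqrt(100+64) = sqrt(164) = 12.8062
|z^4| = |z|^4 = (sqrt(164))^4 = 164^2 = 26896

|z^4| = 26896


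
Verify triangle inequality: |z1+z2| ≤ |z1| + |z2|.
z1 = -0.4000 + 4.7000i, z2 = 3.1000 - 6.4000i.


|z1| = sqrt((-0.4)^2 + 4.7^2) = sqrt(22.25) = 4.7170
|z2| = sqrt(3.1^2 + (-6.4)^2) = sqrt(50.57) = 7.1113
z1+z2 = 2.7000 - 1.7000i
|z1+z2| = sqrt(10.18) = 3.1906
|z1|+|z2| = 4.7170 + 7.1113 = 11.8283

|z1+z2| = 3.1906 ≤ |z1|+|z2| = 11.8283 (verified)


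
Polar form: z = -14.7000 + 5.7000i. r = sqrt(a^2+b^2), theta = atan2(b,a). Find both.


r = sqrt(216.09+32.49) = sqrt(248.58) = 15.7664
theta = atan2(5.7, -14.7) = 158.8059 degrees

r = 15.7664, theta = 158.8059 degrees


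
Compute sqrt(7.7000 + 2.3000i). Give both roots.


|z| = sqrt(59.29+5.29) = 8.0362
sqrt((|z|+a)/2) = sqrt((8.0362+7.7)/2) = sqrt(7.8681) = 2.8050
sqrt((|z|-a)/2) = sqrt((8.0362-7.7)/2) = sqrt(0.1681) = 0.4100

±(2.8050 + 0.4100i) i.e. 2.8050 + 0.4100i and -2.8050 - 0.4100i


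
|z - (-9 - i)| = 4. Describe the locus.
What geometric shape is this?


|z - z0| = r is a circle with center z0 and radius r.
Center = (-9, -1), radius = 4

Circle with center (-9, -1) and radius 4


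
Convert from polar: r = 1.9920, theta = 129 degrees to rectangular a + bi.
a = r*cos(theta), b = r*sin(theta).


a = 1.9920*cos(129°) = 1.9920*(-0.6293) = -1.2536
b = 1.9920*sin(129°) = 1.9920*0.77715 = 1.5481

-1.2536 + 1.5481i


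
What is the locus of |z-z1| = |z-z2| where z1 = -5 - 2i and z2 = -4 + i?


Equal distances means the locus is the perpendicular bisector of z1 and z2.
Midpoint = ((-5+(-4))/2, (-2+1)/2) = (-4.5000, -0.5000)

Perpendicular bisector through (-4.5000, -0.5000)


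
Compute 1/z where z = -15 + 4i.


|z|^2 = 225+16 = 241
1/z = (-15 - 4i)/241

1/z = -0.0622 - 0.0166i


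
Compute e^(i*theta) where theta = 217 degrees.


cos(217°) = -0.7986
sin(217°) = -0.6018

e^(i*217°) = -0.7986 - 0.6018i


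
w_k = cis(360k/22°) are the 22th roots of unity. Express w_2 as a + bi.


Angle = 360*2/22 = 32.7273°
a = cos(32.7273°) = 0.8413
b = sin(32.7273°) = 0.5406

0.8413 + 0.5406i


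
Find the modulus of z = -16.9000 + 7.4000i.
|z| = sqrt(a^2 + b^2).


|z| = sqrt((-16.9)^2 + 7.4^2) = sqrt(285.61 + 54.76) = sqrt(340.37) = 18.4491

|z| = 18.4491


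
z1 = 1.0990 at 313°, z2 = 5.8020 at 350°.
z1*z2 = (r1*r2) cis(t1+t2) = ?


r = 1.0990 * 5.8020 = 6.3764
theta = 313° + 350° = 663° = 303° (mod 360)

6.3764 cis(303°)


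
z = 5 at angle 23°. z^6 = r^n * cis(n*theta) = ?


r^6 = 5^6 = 15625
n*theta = 6*23° = 138° = 138° (mod 360)
a = 15625*cos(138°) = -11611.6379
b = 15625*sin(138°) = 10455.1657

15625 cis(138°) = -11611.6379 + 10455.1657i


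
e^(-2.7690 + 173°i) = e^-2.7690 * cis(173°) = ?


e^-2.7690 = 0.06272
cos(173°) = -0.99255
sin(173°) = 0.1219
Real = 0.06272*(-0.99255) = -0.0623
Imag = 0.06272*0.1219 = 0.0076

-0.0623 + 0.0076i


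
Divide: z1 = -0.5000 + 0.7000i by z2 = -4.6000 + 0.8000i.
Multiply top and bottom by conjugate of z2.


Conjugate of z2 = -4.6000 - 0.8000i
Numerator: (-0.5000 + 0.7000i)(-4.6000 - 0.8000i) = 2.8600 - 2.8200i
Denominator: (-4.6)^2 + 0.8^2 = 21.8
Result = (2.8600 - 2.8200i)/21.8

0.1312 - 0.1294i


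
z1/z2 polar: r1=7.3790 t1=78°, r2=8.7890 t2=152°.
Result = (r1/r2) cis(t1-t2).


r = 7.3790 / 8.7890 = 0.8396
theta = 78° - 152° = -74° = 286° (mod 360)

0.8396 cis(286°)


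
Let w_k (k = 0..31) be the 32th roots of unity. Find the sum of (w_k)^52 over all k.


The roots are w_k = w^k with w = e^(2*pi*i/32), and (w^k)^52 = (w^52)^k.
So S = 1 + u + u^2 + ... + u^(31) with u = w^52.
52 = 1*32 + 20, so 52 is not a multiple of 32: u = (w^32)^1 * w^20 = w^20 ≠ 1 (w is a primitive 32th root), while u^32 = (w^32)^52 = 1.
Geometric series: S = (1 - u^32)/(1 - u) = (1 - 1)/(1 - u) = 0

S = 0


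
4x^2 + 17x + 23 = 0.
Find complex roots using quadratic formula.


disc = 17^2 - 4*4*23 = 289 - 368 = -79
sqrt(|disc|) = sqrt(79) = 8.8882
Real part = -17/(2*4) = -2.1250
Imag part = 8.8882/(2*4) = 1.1110

-2.1250 ± 1.1110i


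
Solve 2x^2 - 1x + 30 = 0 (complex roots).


disc = (-1)^2 - 4*2*30 = 1 - 240 = -239
sqrt(|disc|) = sqrt(239) = 15.4596
Real part = 1/(2*2) = 0.2500
Imag part = 15.4596/(2*2) = 3.8649

0.2500 ± 3.8649i


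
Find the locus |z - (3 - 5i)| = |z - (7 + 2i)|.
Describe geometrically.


Equal distances means the locus is the perpendicular bisector of z1 and z2.
Midpoint = ((3+7)/2, (-5+2)/2) = (5.0000, -1.5000)

Perpendicular bisector through (5.0000, -1.5000)


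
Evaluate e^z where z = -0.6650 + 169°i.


e^-0.6650 = 0.5143
cos(169°) = -0.9816
sin(169°) = 0.1908
Real = 0.5143*(-0.9816) = -0.5048
Imag = 0.5143*0.1908 = 0.0981

-0.5048 + 0.0981i


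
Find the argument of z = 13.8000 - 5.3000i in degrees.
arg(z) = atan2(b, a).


Re = 13.8, Im = -5.3
arg = atan2(-5.3, 13.8) = -21.0097 degrees

arg(z) = -21.0097 degrees


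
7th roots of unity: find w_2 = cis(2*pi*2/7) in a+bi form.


Angle = 360*2/7 = 102.8571°
a = cos(102.8571°) = -0.2225
b = sin(102.8571°) = 0.9749

-0.2225 + 0.9749i


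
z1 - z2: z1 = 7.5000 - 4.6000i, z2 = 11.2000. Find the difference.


Real: 7.5 - 11.2 = -3.7
Imag: -4.6 - 0 = -4.6

-3.7000 - 4.6000i


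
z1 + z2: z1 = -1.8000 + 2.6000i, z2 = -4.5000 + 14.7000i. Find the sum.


Real: -1.8 - 4.5 = -6.3
Imag: 2.6 + 14.7 = 17.3

-6.3000 + 17.3000i


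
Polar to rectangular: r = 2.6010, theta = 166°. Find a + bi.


a = 2.6010*cos(166°) = 2.6010*(-0.970296) = -2.5237
b = 2.6010*sin(166°) = 2.6010*0.2419 = 0.6292

-2.5237 + 0.6292i


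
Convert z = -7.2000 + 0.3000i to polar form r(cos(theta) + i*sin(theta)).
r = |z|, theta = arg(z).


r = sqrt(51.84+0.09) = sqrt(51.93) = 7.2062
theta = atan2(0.3, -7.2) = 177.6141 degrees

r = 7.2062, theta = 177.6141 degrees


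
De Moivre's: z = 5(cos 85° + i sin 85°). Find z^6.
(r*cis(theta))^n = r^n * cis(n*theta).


r^6 = 5^6 = 15625
n*theta = 6*85° = 510° = 150° (mod 360)
a = 15625*cos(150°) = -13531.6469
b = 15625*sin(150°) = 7812.5000

15625 cis(150°) = -13531.6469 + 7812.5000i


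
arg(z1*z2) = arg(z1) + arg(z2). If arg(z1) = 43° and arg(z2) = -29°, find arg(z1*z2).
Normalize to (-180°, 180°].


arg(z1*z2) = 43° - 29° = 14°
Normalized to (-180°, 180°]: 14°

14°


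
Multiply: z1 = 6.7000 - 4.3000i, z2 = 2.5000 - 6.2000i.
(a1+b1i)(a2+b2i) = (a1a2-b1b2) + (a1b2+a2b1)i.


Real = 6.7*2.5 - (-4.3)*(-6.2) = 16.75 - 26.66 = -9.91
Imag = 6.7*(-6.2) + 2.5*(-4.3) = -41.54 - (10.75) = -52.29

-9.9100 - 52.2900i


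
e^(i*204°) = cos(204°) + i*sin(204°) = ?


cos(204°) = -0.9135
sin(204°) = -0.4067

e^(i*204°) = -0.9135 - 0.4067i


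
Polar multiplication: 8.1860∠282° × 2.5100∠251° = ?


r = 8.1860 * 2.5100 = 20.5469
theta = 282° + 251° = 533° = 173° (mod 360)

20.5469 cis(173°)


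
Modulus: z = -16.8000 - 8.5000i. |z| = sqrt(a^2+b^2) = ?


|z| = sqrt((-16.8)^2 + (-8.5)^2) = sqrt(282.24 + 72.25) = sqrt(354.49) = 18.8279

|z| = 18.8279


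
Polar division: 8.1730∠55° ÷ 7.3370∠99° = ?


r = 8.1730 / 7.3370 = 1.1139
theta = 55° - 99° = -44° = 316° (mod 360)

1.1139 cis(316°)


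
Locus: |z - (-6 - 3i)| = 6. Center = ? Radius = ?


|z - z0| = r is a circle with center z0 and radius r.
Center = (-6, -3), radius = 6

Circle with center (-6, -3) and radius 6


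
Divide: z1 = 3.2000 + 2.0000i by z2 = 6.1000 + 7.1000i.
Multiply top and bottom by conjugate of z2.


Conjugate of z2 = 6.1000 - 7.1000i
Numerator: (3.2000 + 2.0000i)(6.1000 - 7.1000i) = 33.7200 - 10.5200i
Denominator: 6.1^2 + 7.1^2 = 87.62
Result = (33.7200 - 10.5200i)/87.62

0.3848 - 0.1201i


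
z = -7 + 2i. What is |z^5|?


|z| = sqrt(49+4) = sqrt(53) = 7.2801
|z^5| = |z|^5 = (sqrt(53))^5 = 53^2 * sqrt(53) = 2809*sqrt(53)

|z^5| = 2809*sqrt(53) ≈ 20449.8287


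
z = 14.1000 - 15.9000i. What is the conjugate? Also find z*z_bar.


z_bar = 14.1000 + 15.9000i
z*z_bar = 14.1^2 + (-15.9)^2 = 198.81 + 252.81 = 451.62

z_bar = 14.1000 + 15.9000i, z*z_bar = 451.62


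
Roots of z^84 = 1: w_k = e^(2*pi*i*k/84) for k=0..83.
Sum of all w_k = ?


The sum of all 84th roots of unity is 0.
Geometric series: (1 - w^84)/(1 - w) = (1-1)/(1-w) = 0 since w^84 = 1, w ≠ 1.
Alternatively: coefficient of z^83 in z^84 - 1 is 0.

0


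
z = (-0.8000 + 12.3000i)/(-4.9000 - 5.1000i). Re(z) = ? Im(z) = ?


Multiply by conjugate: (-0.8000 + 12.3000i)(-4.9000 + 5.1000i) / ((-4.9)^2 + (-5.1)^2)
Numerator real = -0.8*(-4.9) + 12.3*(-5.1) = -58.81
Numerator imag = 12.3*(-4.9) - (-0.8)*(-5.1) = -64.35
Denominator = 50.02
Re(z) = -58.81/50.02 = -1.1757
Im(z) = -64.35/50.02 = -1.2865

Re(z) = -1.1757, Im(z) = -1.2865


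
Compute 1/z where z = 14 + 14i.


|z|^2 = 196+196 = 392
1/z = (14 - 14i)/392

1/z = 0.0357 - 0.0357i


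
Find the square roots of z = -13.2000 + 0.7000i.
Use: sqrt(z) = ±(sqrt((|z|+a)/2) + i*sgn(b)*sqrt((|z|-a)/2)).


|z| = sqrt(174.24+0.49) = 13.2185
sqrt((|z|+a)/2) = sqrt((13.2185+(-13.2))/2) = sqrt(0.0093) = 0.0963
sqrt((|z|-a)/2) = sqrt((13.2185-(-13.2))/2) = sqrt(13.2093) = 3.6345

±(0.0963 + 3.6345i) i.e. 0.0963 + 3.6345i and -0.0963 - 3.6345i


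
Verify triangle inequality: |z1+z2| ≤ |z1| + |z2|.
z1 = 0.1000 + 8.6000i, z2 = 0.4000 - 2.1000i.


|z1| = sqrt(0.1^2 + 8.6^2) = sqrt(73.97) = 8.6006
|z2| = sqrt(0.4^2 + (-2.1)^2) = sqrt(4.57) = 2.1378
z1+z2 = 0.5000 + 6.5000i
|z1+z2| = sqrt(42.5) = 6.5192
|z1|+|z2| = 8.6006 + 2.1378 = 10.7384

|z1+z2| = 6.5192 ≤ |z1|+|z2| = 10.7384 (verified)


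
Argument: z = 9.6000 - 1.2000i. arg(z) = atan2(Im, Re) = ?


Re = 9.6, Im = -1.2
arg = atan2(-1.2, 9.6) = -7.1250 degrees

arg(z) = -7.1250 degrees


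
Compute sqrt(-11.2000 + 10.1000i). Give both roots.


|z| = sqrt(125.44+102.01) = 15.0814
sqrt((|z|+a)/2) = sqrt((15.0814+(-11.2))/2) = sqrt(1.9407) = 1.3931
sqrt((|z|-a)/2) = sqrt((15.0814-(-11.2))/2) = sqrt(13.1407) = 3.6250

±(1.3931 + 3.6250i) i.e. 1.3931 + 3.6250i and -1.3931 - 3.6250i


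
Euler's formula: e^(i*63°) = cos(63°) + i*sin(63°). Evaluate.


cos(63°) = 0.4540
sin(63°) = 0.8910

e^(i*63°) = 0.4540 + 0.8910i


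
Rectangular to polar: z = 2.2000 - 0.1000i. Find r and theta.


r = sqrt(4.84+0.01) = sqrt(4.85) = 2.2023
theta = atan2(-0.1, 2.2) = -2.6026 degrees

r = 2.2023, theta = -2.6026 degrees


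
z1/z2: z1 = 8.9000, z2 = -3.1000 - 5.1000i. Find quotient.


Conjugate of z2 = -3.1000 + 5.1000i
Numerator: (8.9000)(-3.1000 + 5.1000i) = -27.5900 + 45.3900i
Denominator: (-3.1)^2 + (-5.1)^2 = 35.62
Result = (-27.5900 + 45.3900i)/35.62

-0.7746 + 1.2743i
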